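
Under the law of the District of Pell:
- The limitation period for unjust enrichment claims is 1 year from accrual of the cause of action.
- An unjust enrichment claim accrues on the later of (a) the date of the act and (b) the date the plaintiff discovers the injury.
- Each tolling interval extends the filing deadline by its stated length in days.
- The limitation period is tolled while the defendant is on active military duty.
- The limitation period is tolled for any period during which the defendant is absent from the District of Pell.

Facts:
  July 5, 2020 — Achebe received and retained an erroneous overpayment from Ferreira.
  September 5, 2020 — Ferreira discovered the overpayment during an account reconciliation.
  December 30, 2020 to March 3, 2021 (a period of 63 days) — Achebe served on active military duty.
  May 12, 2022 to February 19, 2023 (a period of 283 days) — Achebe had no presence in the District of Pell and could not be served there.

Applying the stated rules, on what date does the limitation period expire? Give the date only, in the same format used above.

The claim accrued on September 5, 2020 — the later of the July 5, 2020 act and the September 5, 2020 discovery.
The untolled deadline — 1 year after September 5, 2020 — is September 5, 2021.
The defendant's active military service from December 30, 2020 to March 3, 2021 tolled the period for 63 days, extending the deadline to November 7, 2021.
The defendant's absence from the jurisdiction starting May 12, 2022 came too late — the period had run on November 7, 2021 — and so does not extend the deadline.

November 7, 2021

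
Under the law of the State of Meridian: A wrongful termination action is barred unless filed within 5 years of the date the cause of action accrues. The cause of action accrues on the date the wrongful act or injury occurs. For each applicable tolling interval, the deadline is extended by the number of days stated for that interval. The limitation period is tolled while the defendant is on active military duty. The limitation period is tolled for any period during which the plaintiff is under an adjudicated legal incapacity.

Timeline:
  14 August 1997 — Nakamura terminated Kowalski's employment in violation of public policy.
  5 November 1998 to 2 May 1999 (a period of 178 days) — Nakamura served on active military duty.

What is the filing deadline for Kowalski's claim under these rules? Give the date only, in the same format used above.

8 February 2003

The limitation period began to run on 14 August 1997.
The untolled deadline — 5 years after 14 August 1997 — is 14 August 2002.
The period was tolled for 178 days by the defendant's active military service (5 November 1998 to 2 May 1999), pushing the deadline to 8 February 2003.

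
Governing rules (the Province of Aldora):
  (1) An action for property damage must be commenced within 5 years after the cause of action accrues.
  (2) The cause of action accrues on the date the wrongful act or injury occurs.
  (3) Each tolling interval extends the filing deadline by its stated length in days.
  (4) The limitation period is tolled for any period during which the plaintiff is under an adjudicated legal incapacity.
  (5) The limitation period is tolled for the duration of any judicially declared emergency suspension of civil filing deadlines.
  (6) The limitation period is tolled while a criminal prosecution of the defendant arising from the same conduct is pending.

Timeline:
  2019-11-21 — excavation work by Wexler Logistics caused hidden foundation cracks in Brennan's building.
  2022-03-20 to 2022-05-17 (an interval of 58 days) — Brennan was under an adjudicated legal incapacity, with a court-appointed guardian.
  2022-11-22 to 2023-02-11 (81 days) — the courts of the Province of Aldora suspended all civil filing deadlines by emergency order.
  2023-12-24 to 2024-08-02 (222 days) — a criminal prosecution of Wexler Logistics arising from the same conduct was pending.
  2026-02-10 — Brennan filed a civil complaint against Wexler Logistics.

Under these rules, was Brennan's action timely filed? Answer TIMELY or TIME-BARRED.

TIME-BARRED

The cause of action accrued on 2019-11-21, the date of the act.
5 years from 2019-11-21 is 2024-11-21.
The period was tolled for 58 days by the plaintiff's legal incapacity (2022-03-20 to 2022-05-17), pushing the deadline to 2025-01-18.
The period was tolled for 81 days by the emergency suspension of filing deadlines (2022-11-22 to 2023-02-11), pushing the deadline to 2025-04-09.
The pending criminal prosecution from 2023-12-24 to 2024-08-02 tolled the period for 222 days, extending the deadline to 2025-11-17.
The 2026-02-10 filing falls after the 2025-11-17 deadline; the claim is time-barred.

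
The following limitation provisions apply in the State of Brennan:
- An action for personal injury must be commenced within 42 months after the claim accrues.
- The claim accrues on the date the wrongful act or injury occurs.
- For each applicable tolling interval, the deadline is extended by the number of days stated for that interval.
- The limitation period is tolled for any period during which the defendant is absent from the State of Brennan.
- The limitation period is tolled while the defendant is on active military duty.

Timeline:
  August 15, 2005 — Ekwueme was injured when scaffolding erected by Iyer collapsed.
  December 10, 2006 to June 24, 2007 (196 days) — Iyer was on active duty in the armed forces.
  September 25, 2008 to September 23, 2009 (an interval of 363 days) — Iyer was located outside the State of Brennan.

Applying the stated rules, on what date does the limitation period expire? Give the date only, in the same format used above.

The claim accrued on August 15, 2005, the date of the act.
42 months from August 15, 2005 is February 15, 2009.
The period was tolled for 196 days by the defendant's active military service (December 10, 2006 to June 24, 2007), pushing the deadline to August 30, 2009.
The defendant's absence from the jurisdiction from September 25, 2008 to September 23, 2009 tolled the period for 363 days, extending the deadline to August 28, 2010.

August 28, 2010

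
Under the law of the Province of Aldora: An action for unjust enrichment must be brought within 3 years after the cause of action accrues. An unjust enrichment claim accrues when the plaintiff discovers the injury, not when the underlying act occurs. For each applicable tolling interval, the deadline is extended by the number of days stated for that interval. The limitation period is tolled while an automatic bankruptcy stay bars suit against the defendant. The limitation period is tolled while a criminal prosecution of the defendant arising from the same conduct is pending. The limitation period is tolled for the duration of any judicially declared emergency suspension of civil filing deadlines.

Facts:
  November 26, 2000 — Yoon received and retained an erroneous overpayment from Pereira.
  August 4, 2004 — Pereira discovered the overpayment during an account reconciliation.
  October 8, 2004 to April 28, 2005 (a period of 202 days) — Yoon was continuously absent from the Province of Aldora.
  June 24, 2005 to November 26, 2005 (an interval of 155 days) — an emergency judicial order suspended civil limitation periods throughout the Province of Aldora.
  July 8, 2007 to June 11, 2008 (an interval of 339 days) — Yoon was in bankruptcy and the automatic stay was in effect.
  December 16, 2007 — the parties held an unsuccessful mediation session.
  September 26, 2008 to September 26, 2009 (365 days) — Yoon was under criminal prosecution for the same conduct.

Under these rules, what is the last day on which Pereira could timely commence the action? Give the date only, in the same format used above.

The claim did not accrue until Pereira discovered the injury on August 4, 2004; the November 26, 2000 act date does not start the clock under the stated rule.
Adding the 3 years base period to August 4, 2004 gives a deadline of August 4, 2007, before any tolling.
Because the emergency suspension of filing deadlines ran from June 24, 2005 to November 26, 2005, the deadline is extended by 155 days to January 6, 2008.
The period was tolled for 339 days by the automatic bankruptcy stay (July 8, 2007 to June 11, 2008), pushing the deadline to December 10, 2008.
Because the pending criminal prosecution ran from September 26, 2008 to September 26, 2009, the deadline is extended by 365 days to December 10, 2009.
Although the defendant's absence ran from October 8, 2004 to April 28, 2005, the stated rules do not make that a tolling event, so it is disregarded.
Nothing else in the chronology tolls or restarts the period.

December 10, 2009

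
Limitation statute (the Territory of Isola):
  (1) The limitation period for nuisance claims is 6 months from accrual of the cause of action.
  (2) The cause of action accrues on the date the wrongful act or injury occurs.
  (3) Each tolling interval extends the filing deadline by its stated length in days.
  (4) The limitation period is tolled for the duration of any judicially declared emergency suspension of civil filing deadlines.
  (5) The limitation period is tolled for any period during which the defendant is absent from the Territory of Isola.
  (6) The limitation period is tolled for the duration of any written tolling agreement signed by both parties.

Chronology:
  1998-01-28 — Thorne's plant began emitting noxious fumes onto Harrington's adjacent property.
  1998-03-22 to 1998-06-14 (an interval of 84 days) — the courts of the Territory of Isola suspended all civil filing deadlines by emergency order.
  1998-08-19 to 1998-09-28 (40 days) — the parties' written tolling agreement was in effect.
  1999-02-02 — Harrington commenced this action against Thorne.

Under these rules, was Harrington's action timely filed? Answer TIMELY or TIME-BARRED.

TIME-BARRED

The claim accrued on 1998-01-28, when the wrongful act occurred.
Adding the 6 months base period to 1998-01-28 gives a deadline of 1998-07-28, before any tolling.
Because the emergency suspension of filing deadlines ran from 1998-03-22 to 1998-06-14, the deadline is extended by 84 days to 1998-10-20.
Because the written tolling agreement ran from 1998-08-19 to 1998-09-28, the deadline is extended by 40 days to 1998-11-29.
Harrington filed on 1999-02-02, after the 1998-11-29 deadline, so the action is time-barred.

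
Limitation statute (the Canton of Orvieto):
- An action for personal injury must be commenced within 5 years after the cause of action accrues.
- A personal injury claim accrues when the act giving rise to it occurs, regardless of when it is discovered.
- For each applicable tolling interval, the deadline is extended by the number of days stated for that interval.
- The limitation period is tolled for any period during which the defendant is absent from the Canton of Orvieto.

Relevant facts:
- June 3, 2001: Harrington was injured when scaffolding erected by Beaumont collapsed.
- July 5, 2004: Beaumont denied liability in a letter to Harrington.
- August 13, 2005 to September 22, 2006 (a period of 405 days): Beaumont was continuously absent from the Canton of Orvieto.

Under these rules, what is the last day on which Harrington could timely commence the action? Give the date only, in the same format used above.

The claim accrued on June 3, 2001, when the wrongful act occurred.
Adding the 5 years base period to June 3, 2001 gives a deadline of June 3, 2006, before any tolling.
Because the defendant's absence from the jurisdiction ran from August 13, 2005 to September 22, 2006, the deadline is extended by 405 days to July 13, 2007.
The other events in the timeline have no effect on the limitation period under the stated rules.

July 13, 2007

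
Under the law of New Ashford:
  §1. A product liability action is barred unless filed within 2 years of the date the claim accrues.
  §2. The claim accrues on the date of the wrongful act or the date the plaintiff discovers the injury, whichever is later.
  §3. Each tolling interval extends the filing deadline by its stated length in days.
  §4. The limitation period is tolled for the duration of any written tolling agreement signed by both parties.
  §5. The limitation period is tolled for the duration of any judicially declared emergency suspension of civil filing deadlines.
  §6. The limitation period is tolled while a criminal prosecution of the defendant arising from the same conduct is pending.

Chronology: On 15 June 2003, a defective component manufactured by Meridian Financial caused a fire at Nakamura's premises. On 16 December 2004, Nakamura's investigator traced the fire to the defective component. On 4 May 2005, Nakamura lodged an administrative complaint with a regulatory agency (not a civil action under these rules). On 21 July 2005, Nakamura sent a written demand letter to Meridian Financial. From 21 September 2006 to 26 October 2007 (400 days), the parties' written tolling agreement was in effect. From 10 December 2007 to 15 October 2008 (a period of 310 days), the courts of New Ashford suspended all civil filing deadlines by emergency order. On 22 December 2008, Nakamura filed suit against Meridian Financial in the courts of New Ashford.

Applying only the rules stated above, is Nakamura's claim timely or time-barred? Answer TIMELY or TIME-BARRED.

Taking the later of the act (15 June 2003) and discovery (16 December 2004), the claim accrued on 16 December 2004.
The untolled deadline — 2 years after 16 December 2004 — is 16 December 2006.
The period was tolled for 400 days by the written tolling agreement (21 September 2006 to 26 October 2007), pushing the deadline to 20 January 2008.
The emergency suspension of filing deadlines from 10 December 2007 to 15 October 2008 tolled the period for 310 days, extending the deadline to 25 November 2008.
None of the other events listed affects the running of the period under the stated rules.
Nakamura filed on 22 December 2008, after the 25 November 2008 deadline, so the action is time-barred.

TIME-BARRED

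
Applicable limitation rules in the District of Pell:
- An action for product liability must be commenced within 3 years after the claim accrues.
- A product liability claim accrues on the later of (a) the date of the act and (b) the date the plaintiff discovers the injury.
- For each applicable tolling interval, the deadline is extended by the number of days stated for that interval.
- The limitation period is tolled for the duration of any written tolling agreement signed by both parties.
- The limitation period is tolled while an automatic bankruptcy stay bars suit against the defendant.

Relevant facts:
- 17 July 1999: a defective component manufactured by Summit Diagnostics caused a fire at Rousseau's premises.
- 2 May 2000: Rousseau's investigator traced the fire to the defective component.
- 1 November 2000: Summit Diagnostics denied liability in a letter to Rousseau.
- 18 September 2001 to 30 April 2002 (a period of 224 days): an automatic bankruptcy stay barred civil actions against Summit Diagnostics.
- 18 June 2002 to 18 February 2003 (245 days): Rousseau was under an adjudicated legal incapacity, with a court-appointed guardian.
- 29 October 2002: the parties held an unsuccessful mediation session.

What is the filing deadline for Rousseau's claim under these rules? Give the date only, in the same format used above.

Taking the later of the act (17 July 1999) and discovery (2 May 2000), the claim accrued on 2 May 2000.
Adding the 3 years base period to 2 May 2000 gives a deadline of 2 May 2003, before any tolling.
Because the automatic bankruptcy stay ran from 18 September 2001 to 30 April 2002, the deadline is extended by 224 days to 12 December 2003.
The plaintiff's legal incapacity from 18 June 2002 to 18 February 2003 does not toll the period, because no stated rule makes the plaintiff's incapacity a tolling event.
Nothing else in the chronology tolls or restarts the period.

12 December 2003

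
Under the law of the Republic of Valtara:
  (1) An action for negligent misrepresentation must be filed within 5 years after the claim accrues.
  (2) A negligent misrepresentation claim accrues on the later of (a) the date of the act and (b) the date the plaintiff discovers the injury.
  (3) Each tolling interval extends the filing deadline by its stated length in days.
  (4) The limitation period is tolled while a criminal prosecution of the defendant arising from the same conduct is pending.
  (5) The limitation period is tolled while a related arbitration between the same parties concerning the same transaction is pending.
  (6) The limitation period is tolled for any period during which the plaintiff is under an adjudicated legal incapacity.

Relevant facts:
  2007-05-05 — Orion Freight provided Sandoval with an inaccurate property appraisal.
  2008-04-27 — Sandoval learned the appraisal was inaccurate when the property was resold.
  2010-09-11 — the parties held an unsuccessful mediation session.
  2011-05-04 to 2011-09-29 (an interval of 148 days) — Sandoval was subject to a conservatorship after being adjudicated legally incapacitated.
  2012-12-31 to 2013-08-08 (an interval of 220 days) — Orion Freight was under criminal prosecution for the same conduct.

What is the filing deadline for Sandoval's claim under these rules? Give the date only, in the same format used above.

The claim accrued on 2008-04-27 — the later of the 2007-05-05 act and the 2008-04-27 discovery.
The untolled deadline — 5 years after 2008-04-27 — is 2013-04-27.
The plaintiff's legal incapacity from 2011-05-04 to 2011-09-29 tolled the period for 148 days, extending the deadline to 2013-09-22.
The period was tolled for 220 days by the pending criminal prosecution (2012-12-31 to 2013-08-08), pushing the deadline to 2014-04-30.
The other events in the timeline have no effect on the limitation period under the stated rules.

2014-04-30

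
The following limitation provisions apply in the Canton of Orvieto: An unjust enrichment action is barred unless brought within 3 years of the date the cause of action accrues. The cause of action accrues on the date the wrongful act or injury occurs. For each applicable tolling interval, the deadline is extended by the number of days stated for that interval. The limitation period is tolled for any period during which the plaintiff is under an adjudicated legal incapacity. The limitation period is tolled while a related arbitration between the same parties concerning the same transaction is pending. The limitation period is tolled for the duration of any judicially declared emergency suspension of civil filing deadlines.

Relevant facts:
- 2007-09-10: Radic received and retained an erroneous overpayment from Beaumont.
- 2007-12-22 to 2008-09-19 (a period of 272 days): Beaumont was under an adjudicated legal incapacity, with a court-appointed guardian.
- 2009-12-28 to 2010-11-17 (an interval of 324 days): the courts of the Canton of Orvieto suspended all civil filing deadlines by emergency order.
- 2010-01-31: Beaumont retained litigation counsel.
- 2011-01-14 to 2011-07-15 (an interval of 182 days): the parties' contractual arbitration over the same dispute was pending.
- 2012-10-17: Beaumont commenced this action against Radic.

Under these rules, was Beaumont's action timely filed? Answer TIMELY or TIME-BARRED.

TIMELY

The claim accrued on 2007-09-10, when the wrongful act occurred.
Adding the 3 years base period to 2007-09-10 gives a deadline of 2010-09-10, before any tolling.
The period was tolled for 272 days by the plaintiff's legal incapacity (2007-12-22 to 2008-09-19), pushing the deadline to 2011-06-09.
The emergency suspension of filing deadlines from 2009-12-28 to 2010-11-17 tolled the period for 324 days, extending the deadline to 2012-04-28.
The pending related arbitration from 2011-01-14 to 2011-07-15 tolled the period for 182 days, extending the deadline to 2012-10-27.
Nothing else in the chronology tolls or restarts the period.
Filing on 2012-10-17 beat the 2012-10-27 deadline — the action is timely.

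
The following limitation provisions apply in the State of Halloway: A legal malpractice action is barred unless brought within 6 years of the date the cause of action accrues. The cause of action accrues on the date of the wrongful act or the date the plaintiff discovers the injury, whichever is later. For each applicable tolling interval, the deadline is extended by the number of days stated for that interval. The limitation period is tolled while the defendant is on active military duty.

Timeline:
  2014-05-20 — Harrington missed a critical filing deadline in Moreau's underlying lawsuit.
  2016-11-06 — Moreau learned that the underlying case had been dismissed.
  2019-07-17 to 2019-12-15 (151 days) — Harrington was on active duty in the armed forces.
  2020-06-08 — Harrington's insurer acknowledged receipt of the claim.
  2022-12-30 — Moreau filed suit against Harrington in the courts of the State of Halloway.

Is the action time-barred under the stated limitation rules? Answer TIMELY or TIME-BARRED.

TIMELY

The claim accrued on 2016-11-06 — the later of the 2014-05-20 act and the 2016-11-06 discovery.
The untolled deadline — 6 years after 2016-11-06 — is 2022-11-06.
The period was tolled for 151 days by the defendant's active military service (2019-07-17 to 2019-12-15), pushing the deadline to 2023-04-06.
None of the other events listed affects the running of the period under the stated rules.
Moreau filed on 2022-12-30, before the 2023-04-06 deadline, so the action is timely.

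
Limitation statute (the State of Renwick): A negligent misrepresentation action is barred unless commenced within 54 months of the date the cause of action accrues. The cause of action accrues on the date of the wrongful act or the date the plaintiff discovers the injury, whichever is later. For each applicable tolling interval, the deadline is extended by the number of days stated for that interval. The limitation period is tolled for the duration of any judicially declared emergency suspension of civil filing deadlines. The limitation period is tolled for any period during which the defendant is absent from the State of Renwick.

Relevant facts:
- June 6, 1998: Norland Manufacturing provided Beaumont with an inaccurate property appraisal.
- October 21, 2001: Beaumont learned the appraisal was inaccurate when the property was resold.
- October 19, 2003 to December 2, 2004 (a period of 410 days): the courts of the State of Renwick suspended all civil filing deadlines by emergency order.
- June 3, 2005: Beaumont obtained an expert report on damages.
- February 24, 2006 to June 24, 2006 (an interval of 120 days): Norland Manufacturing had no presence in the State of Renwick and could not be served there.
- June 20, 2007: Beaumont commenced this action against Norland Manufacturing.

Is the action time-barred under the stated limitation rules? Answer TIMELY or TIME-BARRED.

TIMELY

Because discovery on October 21, 2001 post-dates the June 6, 1998 act, accrual under the later-of rule falls on October 21, 2001.
The untolled deadline — 54 months after October 21, 2001 — is April 21, 2006.
Because the emergency suspension of filing deadlines ran from October 19, 2003 to December 2, 2004, the deadline is extended by 410 days to June 5, 2007.
The period was tolled for 120 days by the defendant's absence from the jurisdiction (February 24, 2006 to June 24, 2006), pushing the deadline to October 3, 2007.
The other events in the timeline have no effect on the limitation period under the stated rules.
The June 20, 2007 filing precedes the October 3, 2007 deadline; the claim is timely.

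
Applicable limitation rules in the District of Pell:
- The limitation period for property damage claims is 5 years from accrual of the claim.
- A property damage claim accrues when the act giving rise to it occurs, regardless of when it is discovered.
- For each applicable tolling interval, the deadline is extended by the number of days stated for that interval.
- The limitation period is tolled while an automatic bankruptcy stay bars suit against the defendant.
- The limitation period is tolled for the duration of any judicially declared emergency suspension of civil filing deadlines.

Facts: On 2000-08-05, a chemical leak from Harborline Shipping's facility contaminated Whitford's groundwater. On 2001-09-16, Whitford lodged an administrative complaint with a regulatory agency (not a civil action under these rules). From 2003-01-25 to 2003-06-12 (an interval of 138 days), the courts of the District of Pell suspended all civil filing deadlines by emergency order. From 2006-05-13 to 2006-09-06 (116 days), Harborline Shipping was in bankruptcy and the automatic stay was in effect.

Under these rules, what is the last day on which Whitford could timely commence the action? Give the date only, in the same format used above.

The claim accrued on 2000-08-05, the date of the act.
The untolled deadline — 5 years after 2000-08-05 — is 2005-08-05.
The period was tolled for 138 days by the emergency suspension of filing deadlines (2003-01-25 to 2003-06-12), pushing the deadline to 2005-12-21.
By the time the automatic bankruptcy stay began on 2006-05-13, the limitation period had already expired on 2005-12-21; that interval cannot revive it.
None of the other events listed affects the running of the period under the stated rules.

2005-12-21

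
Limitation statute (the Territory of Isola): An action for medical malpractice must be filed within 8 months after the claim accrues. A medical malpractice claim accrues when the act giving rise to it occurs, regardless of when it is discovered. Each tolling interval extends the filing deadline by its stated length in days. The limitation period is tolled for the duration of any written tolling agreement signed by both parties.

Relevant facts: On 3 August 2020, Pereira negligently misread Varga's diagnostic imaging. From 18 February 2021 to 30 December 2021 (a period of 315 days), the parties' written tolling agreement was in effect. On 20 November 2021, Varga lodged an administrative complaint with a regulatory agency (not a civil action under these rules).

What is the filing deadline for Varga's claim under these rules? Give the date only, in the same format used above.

The claim accrued on 3 August 2020, when the wrongful act occurred.
Adding the 8 months base period to 3 August 2020 gives a deadline of 3 April 2021, before any tolling.
Because the written tolling agreement ran from 18 February 2021 to 30 December 2021, the deadline is extended by 315 days to 12 February 2022.
Nothing else in the chronology tolls or restarts the period.

12 February 2022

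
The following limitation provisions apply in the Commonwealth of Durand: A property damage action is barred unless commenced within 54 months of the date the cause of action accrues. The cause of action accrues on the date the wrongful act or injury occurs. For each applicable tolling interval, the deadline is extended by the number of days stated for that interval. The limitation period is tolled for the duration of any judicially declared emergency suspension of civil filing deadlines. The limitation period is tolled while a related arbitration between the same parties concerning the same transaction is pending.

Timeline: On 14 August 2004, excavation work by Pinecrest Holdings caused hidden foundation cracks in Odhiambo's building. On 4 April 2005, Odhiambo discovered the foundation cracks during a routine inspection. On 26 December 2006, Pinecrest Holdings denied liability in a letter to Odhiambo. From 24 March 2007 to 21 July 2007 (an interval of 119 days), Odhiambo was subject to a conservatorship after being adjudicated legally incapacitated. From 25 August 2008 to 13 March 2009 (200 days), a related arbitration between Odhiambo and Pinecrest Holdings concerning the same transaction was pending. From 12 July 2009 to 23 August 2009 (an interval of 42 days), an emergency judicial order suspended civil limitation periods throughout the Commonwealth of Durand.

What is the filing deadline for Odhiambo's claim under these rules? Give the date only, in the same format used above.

Accrual is governed by the date of the act, so the period began to run on 14 August 2004; the later discovery on 4 April 2005 is irrelevant under the stated rule.
Adding the 54 months base period to 14 August 2004 gives a deadline of 14 February 2009, before any tolling.
The pending related arbitration from 25 August 2008 to 13 March 2009 tolled the period for 200 days, extending the deadline to 2 September 2009.
The period was tolled for 42 days by the emergency suspension of filing deadlines (12 July 2009 to 23 August 2009), pushing the deadline to 14 October 2009.
No stated provision tolls the period for the plaintiff's incapacity, so the interval from 24 March 2007 to 21 July 2007 has no effect on the deadline.
None of the other events listed affects the running of the period under the stated rules.

14 October 2009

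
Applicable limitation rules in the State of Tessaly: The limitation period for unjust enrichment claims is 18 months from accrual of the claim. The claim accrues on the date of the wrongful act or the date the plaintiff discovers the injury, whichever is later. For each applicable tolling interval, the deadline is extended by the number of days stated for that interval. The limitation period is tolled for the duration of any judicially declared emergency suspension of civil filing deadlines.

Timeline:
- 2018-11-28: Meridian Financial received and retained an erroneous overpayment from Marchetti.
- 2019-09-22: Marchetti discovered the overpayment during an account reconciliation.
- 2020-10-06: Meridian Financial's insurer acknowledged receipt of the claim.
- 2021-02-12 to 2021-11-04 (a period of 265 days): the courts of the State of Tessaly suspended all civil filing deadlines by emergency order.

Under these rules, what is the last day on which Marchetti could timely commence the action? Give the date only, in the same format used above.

The claim accrued on 2019-09-22 — the later of the 2018-11-28 act and the 2019-09-22 discovery.
The untolled deadline — 18 months after 2019-09-22 — is 2021-03-22.
Because the emergency suspension of filing deadlines ran from 2021-02-12 to 2021-11-04, the deadline is extended by 265 days to 2021-12-12.
Nothing else in the chronology tolls or restarts the period.

2021-12-12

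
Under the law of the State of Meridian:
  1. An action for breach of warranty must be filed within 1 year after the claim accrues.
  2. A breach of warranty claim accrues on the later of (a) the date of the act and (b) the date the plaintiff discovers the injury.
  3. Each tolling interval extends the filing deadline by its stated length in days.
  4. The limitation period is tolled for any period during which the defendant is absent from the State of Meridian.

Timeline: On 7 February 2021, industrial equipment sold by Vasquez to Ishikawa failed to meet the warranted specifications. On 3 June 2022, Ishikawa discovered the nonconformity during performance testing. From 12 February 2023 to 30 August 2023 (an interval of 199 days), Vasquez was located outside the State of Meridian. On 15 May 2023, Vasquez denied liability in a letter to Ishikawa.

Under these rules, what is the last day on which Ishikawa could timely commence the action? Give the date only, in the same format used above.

Because discovery on 3 June 2022 post-dates the 7 February 2021 act, accrual under the later-of rule falls on 3 June 2022.
The untolled deadline — 1 year after 3 June 2022 — is 3 June 2023.
The period was tolled for 199 days by the defendant's absence from the jurisdiction (12 February 2023 to 30 August 2023), pushing the deadline to 19 December 2023.
Nothing else in the chronology tolls or restarts the period.

19 December 2023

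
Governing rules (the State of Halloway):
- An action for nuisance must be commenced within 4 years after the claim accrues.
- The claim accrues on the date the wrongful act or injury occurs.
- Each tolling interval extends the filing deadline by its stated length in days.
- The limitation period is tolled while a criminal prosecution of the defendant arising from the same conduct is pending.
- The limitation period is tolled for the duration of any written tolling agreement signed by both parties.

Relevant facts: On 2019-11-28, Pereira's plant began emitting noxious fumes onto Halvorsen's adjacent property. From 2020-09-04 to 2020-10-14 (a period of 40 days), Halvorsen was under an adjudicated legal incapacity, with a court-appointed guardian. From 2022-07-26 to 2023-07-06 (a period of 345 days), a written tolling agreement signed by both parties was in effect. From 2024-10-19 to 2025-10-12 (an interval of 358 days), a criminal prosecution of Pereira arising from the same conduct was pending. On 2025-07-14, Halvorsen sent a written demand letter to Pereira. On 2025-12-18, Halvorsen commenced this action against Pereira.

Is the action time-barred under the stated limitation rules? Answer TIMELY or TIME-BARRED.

The claim accrued on 2019-11-28, the date of the act.
4 years from 2019-11-28 is 2023-11-28.
The period was tolled for 345 days by the written tolling agreement (2022-07-26 to 2023-07-06), pushing the deadline to 2024-11-07.
The period was tolled for 358 days by the pending criminal prosecution (2024-10-19 to 2025-10-12), pushing the deadline to 2025-10-31.
No stated provision tolls the period for the plaintiff's incapacity, so the interval from 2020-09-04 to 2020-10-14 has no effect on the deadline.
None of the other events listed affects the running of the period under the stated rules.
Halvorsen filed on 2025-12-18, after the 2025-10-31 deadline, so the action is time-barred.

TIME-BARRED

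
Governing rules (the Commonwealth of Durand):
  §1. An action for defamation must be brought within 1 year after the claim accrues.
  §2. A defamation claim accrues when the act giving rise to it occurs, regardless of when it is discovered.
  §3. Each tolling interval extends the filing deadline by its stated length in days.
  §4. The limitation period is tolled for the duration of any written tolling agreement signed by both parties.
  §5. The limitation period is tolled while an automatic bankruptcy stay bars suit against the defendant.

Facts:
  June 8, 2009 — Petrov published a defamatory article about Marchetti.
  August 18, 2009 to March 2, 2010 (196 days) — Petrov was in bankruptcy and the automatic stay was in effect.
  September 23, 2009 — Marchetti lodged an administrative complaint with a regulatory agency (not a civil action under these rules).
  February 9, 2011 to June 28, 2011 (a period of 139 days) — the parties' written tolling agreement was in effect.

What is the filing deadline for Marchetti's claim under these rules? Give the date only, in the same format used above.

December 21, 2010

The claim accrued on June 8, 2009, the date of the act.
The untolled deadline — 1 year after June 8, 2009 — is June 8, 2010.
The automatic bankruptcy stay from August 18, 2009 to March 2, 2010 tolled the period for 196 days, extending the deadline to December 21, 2010.
The written tolling agreement starting February 9, 2011 came too late — the period had run on December 21, 2010 — and so does not extend the deadline.
None of the other events listed affects the running of the period under the stated rules.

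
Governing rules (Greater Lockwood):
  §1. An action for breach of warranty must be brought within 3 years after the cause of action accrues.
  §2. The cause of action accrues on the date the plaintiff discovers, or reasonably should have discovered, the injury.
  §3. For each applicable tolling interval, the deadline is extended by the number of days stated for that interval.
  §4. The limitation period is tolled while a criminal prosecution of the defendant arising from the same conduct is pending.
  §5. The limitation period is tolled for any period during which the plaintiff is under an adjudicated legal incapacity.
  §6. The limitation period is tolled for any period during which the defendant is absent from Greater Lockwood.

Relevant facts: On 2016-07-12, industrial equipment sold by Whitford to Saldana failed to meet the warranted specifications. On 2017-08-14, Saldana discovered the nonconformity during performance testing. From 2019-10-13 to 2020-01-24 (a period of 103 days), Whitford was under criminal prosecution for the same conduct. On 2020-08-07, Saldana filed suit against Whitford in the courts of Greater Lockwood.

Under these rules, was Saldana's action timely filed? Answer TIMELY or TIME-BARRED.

The claim did not accrue until Saldana discovered the injury on 2017-08-14; the 2016-07-12 act date does not start the clock under the stated rule.
Adding the 3 years base period to 2017-08-14 gives a deadline of 2020-08-14, before any tolling.
The period was tolled for 103 days by the pending criminal prosecution (2019-10-13 to 2020-01-24), pushing the deadline to 2020-11-25.
Saldana filed on 2020-08-07, before the 2020-11-25 deadline, so the action is timely.

TIMELY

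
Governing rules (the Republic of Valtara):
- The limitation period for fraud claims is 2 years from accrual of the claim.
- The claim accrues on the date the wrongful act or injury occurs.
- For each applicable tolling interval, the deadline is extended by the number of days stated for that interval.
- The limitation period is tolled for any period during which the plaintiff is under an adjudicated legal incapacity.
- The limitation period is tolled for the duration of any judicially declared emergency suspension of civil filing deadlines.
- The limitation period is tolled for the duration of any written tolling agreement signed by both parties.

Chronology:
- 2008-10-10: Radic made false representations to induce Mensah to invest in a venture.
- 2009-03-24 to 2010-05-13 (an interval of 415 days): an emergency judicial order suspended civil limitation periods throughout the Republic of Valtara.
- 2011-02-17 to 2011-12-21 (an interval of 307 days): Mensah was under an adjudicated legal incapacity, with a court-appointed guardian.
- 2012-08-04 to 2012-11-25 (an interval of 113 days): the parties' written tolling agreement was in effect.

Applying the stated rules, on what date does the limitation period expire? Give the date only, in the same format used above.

2013-01-22

The claim accrued on 2008-10-10, the date of the act.
The untolled deadline — 2 years after 2008-10-10 — is 2010-10-10.
The emergency suspension of filing deadlines from 2009-03-24 to 2010-05-13 tolled the period for 415 days, extending the deadline to 2011-11-29.
The plaintiff's legal incapacity from 2011-02-17 to 2011-12-21 tolled the period for 307 days, extending the deadline to 2012-10-01.
The period was tolled for 113 days by the written tolling agreement (2012-08-04 to 2012-11-25), pushing the deadline to 2013-01-22.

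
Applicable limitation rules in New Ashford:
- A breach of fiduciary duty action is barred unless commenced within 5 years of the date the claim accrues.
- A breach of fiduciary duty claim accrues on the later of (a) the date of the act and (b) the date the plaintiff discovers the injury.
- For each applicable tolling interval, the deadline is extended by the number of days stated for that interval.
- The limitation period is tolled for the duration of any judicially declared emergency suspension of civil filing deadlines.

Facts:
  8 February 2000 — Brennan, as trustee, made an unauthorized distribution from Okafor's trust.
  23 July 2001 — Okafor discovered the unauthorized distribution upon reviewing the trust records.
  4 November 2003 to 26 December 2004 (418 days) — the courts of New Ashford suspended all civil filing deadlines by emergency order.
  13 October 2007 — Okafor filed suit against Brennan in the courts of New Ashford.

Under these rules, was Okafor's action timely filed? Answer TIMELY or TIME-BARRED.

TIME-BARRED

Because discovery on 23 July 2001 post-dates the 8 February 2000 act, accrual under the later-of rule falls on 23 July 2001.
5 years from 23 July 2001 is 23 July 2006.
The emergency suspension of filing deadlines from 4 November 2003 to 26 December 2004 tolled the period for 418 days, extending the deadline to 14 September 2007.
Okafor filed on 13 October 2007, after the 14 September 2007 deadline, so the action is time-barred.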